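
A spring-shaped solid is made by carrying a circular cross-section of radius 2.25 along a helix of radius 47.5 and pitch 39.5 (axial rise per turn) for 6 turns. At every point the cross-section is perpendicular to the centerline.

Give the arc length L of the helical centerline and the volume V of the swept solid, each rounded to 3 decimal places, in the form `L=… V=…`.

2πR = 2π·47.5 = 298.451302
per-turn = √(298.451302² + 39.5²) = √(89073.1797 + 1560.25) = √90633.4297 = 301.053865
L = 6 × 301.053865 = 1806.323191
V = π·2.25² × L = 15.904313 × 1806.323191 = 28728.329062

L=1806.323 V=28728.329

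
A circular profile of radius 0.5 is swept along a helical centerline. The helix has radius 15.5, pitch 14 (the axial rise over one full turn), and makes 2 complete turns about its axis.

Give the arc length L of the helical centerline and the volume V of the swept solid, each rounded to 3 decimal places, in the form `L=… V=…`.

2πR = 2π·15.5 = 97.389372
per-turn = √(97.389372² + 14²) = √(9484.6898 + 196) = √9680.6898 = 98.390497
L = 2 × 98.390497 = 196.780993
V = π·0.5² × L = 0.785398 × 196.780993 = 154.551431

L=196.781 V=154.551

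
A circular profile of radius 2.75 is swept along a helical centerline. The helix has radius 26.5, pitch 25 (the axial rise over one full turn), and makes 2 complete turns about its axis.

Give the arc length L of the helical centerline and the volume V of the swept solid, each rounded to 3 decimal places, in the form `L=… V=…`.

2πR = 2π·26.5 = 166.504411
per-turn = √(166.504411² + 25²) = √(27723.7188 + 625) = √28348.7188 = 168.370778
L = 2 × 168.370778 = 336.741555
V = π·2.75² × L = 23.758294 × 336.741555 = 8000.405021

L=336.742 V=8000.405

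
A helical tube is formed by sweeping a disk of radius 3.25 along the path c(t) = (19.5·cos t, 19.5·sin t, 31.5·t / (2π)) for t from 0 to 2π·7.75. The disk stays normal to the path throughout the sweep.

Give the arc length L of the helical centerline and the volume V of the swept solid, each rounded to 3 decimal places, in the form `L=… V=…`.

2πR = 2π·19.5 = 122.522113
per-turn = √(122.522113² + 31.5²) = √(15011.6683 + 992.25) = √16003.9183 = 126.506594
L = 7.75 × 126.506594 = 980.426103
V = π·3.25² × L = 33.183072 × 980.426103 = 32533.550347

L=980.426 V=32533.550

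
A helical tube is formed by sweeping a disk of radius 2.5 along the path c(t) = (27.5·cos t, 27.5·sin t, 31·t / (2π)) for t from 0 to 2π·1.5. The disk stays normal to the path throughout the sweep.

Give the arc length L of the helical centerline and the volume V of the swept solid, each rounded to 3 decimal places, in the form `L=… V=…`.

2πR = 2π·27.5 = 172.787596
per-turn = √(172.787596² + 31²) = √(29855.5533 + 961) = √30816.5533 = 175.546442
L = 1.5 × 175.546442 = 263.319663
V = π·2.5² × L = 19.634954 × 263.319663 = 5170.269494

L=263.320 V=5170.269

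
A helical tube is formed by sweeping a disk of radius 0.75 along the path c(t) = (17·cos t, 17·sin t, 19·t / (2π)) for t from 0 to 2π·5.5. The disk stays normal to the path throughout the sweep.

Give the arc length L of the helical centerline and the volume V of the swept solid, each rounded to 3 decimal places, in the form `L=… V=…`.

L=596.700 V=1054.455

2πR = 2π·17 = 106.814150
per-turn = √(106.814150² + 19²) = √(11409.2627 + 361) = √11770.2627 = 108.490841
L = 5.5 × 108.490841 = 596.699628
V = π·0.75² × L = 1.767146 × 596.699628 = 1054.455282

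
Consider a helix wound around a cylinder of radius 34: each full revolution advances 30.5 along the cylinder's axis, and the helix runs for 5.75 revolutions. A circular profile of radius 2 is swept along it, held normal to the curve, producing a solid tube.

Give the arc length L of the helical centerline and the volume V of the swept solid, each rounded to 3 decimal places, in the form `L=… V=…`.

2πR = 2π·34 = 213.628300
per-turn = √(213.628300² + 30.5²) = √(45637.0508 + 930.25) = √46567.3008 = 215.794580
L = 5.75 × 215.794580 = 1240.818835
V = π·2² × L = 12.566371 × 1240.818835 = 15592.589345

L=1240.819 V=15592.589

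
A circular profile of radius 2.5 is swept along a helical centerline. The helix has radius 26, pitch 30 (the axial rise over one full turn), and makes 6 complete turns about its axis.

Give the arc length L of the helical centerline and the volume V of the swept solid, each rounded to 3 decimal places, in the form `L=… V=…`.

L=996.567 V=19567.557

2πR = 2π·26 = 163.362818
per-turn = √(163.362818² + 30²) = √(26687.4103 + 900) = √27587.4103 = 166.094582
L = 6 × 166.094582 = 996.567494
V = π·2.5² × L = 19.634954 × 996.567494 = 19567.556994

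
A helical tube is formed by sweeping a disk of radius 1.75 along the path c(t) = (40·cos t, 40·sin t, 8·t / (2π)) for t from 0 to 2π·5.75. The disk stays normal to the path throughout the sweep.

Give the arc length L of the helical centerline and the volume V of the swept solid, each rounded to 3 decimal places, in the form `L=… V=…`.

L=1445.865 V=13910.847

2πR = 2π·40 = 251.327412
per-turn = √(251.327412² + 8²) = √(63165.4682 + 64) = √63229.4682 = 251.454704
L = 5.75 × 251.454704 = 1445.864548
V = π·1.75² × L = 9.621128 × 1445.864548 = 13910.847167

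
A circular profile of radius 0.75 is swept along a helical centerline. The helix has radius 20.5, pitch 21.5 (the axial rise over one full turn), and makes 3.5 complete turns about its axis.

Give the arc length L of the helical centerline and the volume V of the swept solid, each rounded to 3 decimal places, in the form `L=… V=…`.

L=457.056 V=807.684

2πR = 2π·20.5 = 128.805299
per-turn = √(128.805299² + 21.5²) = √(16590.8050 + 462.25) = √17053.0550 = 130.587346
L = 3.5 × 130.587346 = 457.055712
V = π·0.75² × L = 1.767146 × 457.055712 = 807.684112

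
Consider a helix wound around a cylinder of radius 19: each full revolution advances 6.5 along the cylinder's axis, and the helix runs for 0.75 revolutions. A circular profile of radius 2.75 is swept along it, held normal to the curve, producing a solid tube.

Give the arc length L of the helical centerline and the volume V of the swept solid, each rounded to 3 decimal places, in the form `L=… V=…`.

2πR = 2π·19 = 119.380521
per-turn = √(119.380521² + 6.5²) = √(14251.7088 + 42.25) = √14293.9588 = 119.557345
L = 0.75 × 119.557345 = 89.668009
V = π·2.75² × L = 23.758294 × 89.668009 = 2130.358955

L=89.668 V=2130.359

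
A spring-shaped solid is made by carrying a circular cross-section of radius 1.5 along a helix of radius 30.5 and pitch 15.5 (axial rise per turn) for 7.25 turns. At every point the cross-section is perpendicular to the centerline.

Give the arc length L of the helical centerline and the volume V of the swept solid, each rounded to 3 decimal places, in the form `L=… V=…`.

2πR = 2π·30.5 = 191.637152
per-turn = √(191.637152² + 15.5²) = √(36724.7980 + 240.25) = √36965.0480 = 192.262966
L = 7.25 × 192.262966 = 1393.906501
V = π·1.5² × L = 7.068583 × 1393.906501 = 9852.944454

L=1393.907 V=9852.944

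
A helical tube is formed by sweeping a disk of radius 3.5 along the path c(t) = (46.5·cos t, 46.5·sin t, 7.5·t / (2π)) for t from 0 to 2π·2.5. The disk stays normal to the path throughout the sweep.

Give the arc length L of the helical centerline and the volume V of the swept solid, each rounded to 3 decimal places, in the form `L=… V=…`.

L=730.661 V=28119.127

2πR = 2π·46.5 = 292.168117
per-turn = √(292.168117² + 7.5²) = √(85362.2085 + 56.25) = √85418.4585 = 292.264364
L = 2.5 × 292.264364 = 730.660910
V = π·3.5² × L = 38.484510 × 730.660910 = 28119.127102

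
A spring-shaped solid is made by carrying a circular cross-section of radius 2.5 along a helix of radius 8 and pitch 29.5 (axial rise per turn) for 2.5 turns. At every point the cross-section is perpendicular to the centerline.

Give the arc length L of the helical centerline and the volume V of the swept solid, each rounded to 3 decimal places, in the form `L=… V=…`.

L=145.707 V=2860.943

2πR = 2π·8 = 50.265482
per-turn = √(50.265482² + 29.5²) = √(2526.6187 + 870.25) = √3396.8687 = 58.282662
L = 2.5 × 58.282662 = 145.706656
V = π·2.5² × L = 19.634954 × 145.706656 = 2860.943496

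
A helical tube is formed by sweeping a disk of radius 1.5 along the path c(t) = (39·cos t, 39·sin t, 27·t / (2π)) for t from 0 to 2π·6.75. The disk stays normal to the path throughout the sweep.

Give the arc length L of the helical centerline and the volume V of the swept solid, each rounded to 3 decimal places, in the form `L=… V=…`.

2πR = 2π·39 = 245.044227
per-turn = √(245.044227² + 27²) = √(60046.6732 + 729) = √60775.6732 = 246.527226
L = 6.75 × 246.527226 = 1664.058776
V = π·1.5² × L = 7.068583 × 1664.058776 = 11762.538356

L=1664.059 V=11762.538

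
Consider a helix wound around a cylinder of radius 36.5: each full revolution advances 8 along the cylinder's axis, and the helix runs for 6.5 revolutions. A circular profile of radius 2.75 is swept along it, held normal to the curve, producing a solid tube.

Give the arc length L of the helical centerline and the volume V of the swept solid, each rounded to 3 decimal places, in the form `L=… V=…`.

2πR = 2π·36.5 = 229.336264
per-turn = √(229.336264² + 8²) = √(52595.1219 + 64) = √52659.1219 = 229.475754
L = 6.5 × 229.475754 = 1491.592404
V = π·2.75² × L = 23.758294 × 1491.592404 = 35437.691512

L=1491.592 V=35437.692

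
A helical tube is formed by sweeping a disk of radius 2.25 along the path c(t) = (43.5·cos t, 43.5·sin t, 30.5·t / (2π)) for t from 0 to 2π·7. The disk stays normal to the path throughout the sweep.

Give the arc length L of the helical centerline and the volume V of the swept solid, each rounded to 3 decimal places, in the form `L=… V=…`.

2πR = 2π·43.5 = 273.318561
per-turn = √(273.318561² + 30.5²) = √(74703.0357 + 930.25) = √75633.2857 = 275.015065
L = 7 × 275.015065 = 1925.105452
V = π·2.25² × L = 15.904313 × 1925.105452 = 30617.479293

L=1925.105 V=30617.479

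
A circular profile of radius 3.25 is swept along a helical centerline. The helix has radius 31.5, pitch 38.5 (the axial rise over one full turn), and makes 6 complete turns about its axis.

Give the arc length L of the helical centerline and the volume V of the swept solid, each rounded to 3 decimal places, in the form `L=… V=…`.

L=1209.781 V=40144.243

2πR = 2π·31.5 = 197.920337
per-turn = √(197.920337² + 38.5²) = √(39172.4599 + 1482.25) = √40654.7099 = 201.630131
L = 6 × 201.630131 = 1209.780788
V = π·3.25² × L = 33.183072 × 1209.780788 = 40144.243484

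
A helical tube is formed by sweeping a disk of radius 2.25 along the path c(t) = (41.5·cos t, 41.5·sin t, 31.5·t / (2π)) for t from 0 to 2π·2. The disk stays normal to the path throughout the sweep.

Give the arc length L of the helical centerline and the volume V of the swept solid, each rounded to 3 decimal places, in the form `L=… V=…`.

2πR = 2π·41.5 = 260.752190
per-turn = √(260.752190² + 31.5²) = √(67991.7047 + 992.25) = √68983.9547 = 262.647967
L = 2 × 262.647967 = 525.295935
V = π·2.25² × L = 15.904313 × 525.295935 = 8354.470861

L=525.296 V=8354.471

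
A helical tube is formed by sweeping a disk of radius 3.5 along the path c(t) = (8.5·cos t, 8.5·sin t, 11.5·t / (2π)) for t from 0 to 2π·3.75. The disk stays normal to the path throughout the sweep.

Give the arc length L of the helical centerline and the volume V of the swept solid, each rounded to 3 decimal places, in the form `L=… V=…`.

2πR = 2π·8.5 = 53.407075
per-turn = √(53.407075² + 11.5²) = √(2852.3157 + 132.25) = √2984.5657 = 54.631179
L = 3.75 × 54.631179 = 204.866920
V = π·3.5² × L = 38.484510 × 204.866920 = 7884.203019

L=204.867 V=7884.203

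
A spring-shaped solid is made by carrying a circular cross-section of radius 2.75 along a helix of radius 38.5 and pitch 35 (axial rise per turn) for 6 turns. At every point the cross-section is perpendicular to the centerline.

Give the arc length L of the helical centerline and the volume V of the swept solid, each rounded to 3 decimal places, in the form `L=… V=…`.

2πR = 2π·38.5 = 241.902634
per-turn = √(241.902634² + 35²) = √(58516.8845 + 1225) = √59741.8845 = 244.421530
L = 6 × 244.421530 = 1466.529182
V = π·2.75² × L = 23.758294 × 1466.529182 = 34842.232116

L=1466.529 V=34842.232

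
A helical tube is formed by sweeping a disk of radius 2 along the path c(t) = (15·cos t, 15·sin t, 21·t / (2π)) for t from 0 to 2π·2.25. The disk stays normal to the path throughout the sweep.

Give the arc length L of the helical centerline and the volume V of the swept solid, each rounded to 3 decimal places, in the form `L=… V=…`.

L=217.258 V=2730.142

2πR = 2π·15 = 94.247780
per-turn = √(94.247780² + 21²) = √(8882.6440 + 441) = √9323.6440 = 96.559018
L = 2.25 × 96.559018 = 217.257791
V = π·2² × L = 12.566371 × 217.257791 = 2730.141915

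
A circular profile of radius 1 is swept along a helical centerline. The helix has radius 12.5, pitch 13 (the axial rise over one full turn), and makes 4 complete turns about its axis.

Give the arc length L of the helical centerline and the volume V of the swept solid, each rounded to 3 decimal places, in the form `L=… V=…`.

L=318.434 V=1000.389

2πR = 2π·12.5 = 78.539816
per-turn = √(78.539816² + 13²) = √(6168.5028 + 169) = √6337.5028 = 79.608434
L = 4 × 79.608434 = 318.433736
V = π·1² × L = 3.141593 × 318.433736 = 1000.389085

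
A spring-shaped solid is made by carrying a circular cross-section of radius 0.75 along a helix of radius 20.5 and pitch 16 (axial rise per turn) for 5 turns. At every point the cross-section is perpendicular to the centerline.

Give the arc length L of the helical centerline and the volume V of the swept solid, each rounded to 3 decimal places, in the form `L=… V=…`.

2πR = 2π·20.5 = 128.805299
per-turn = √(128.805299² + 16²) = √(16590.8050 + 256) = √16846.8050 = 129.795243
L = 5 × 129.795243 = 648.976213
V = π·0.75² × L = 1.767146 × 648.976213 = 1146.835633

L=648.976 V=1146.836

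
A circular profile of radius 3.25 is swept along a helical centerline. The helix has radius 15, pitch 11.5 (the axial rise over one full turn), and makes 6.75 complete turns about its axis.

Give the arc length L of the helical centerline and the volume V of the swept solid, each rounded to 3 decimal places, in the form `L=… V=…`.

2πR = 2π·15 = 94.247780
per-turn = √(94.247780² + 11.5²) = √(8882.6440 + 132.25) = √9014.8940 = 94.946795
L = 6.75 × 94.946795 = 640.890869
V = π·3.25² × L = 33.183072 × 640.890869 = 21266.728112

L=640.891 V=21266.728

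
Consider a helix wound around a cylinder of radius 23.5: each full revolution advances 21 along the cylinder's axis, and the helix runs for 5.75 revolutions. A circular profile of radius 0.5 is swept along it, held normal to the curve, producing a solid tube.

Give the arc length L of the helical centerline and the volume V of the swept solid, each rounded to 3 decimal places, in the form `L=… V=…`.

L=857.559 V=673.525

2πR = 2π·23.5 = 147.654855
per-turn = √(147.654855² + 21²) = √(21801.9561 + 441) = √22242.9561 = 149.140726
L = 5.75 × 149.140726 = 857.559174
V = π·0.5² × L = 0.785398 × 857.559174 = 673.525400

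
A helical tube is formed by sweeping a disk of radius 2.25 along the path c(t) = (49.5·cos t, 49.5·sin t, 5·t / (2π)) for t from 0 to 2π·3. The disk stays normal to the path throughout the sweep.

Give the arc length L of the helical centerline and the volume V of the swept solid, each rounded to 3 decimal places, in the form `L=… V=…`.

L=933.174 V=14841.485

2πR = 2π·49.5 = 311.017673
per-turn = √(311.017673² + 5²) = √(96731.9927 + 25) = √96756.9927 = 311.057861
L = 3 × 311.057861 = 933.173582
V = π·2.25² × L = 15.904313 × 933.173582 = 14841.484557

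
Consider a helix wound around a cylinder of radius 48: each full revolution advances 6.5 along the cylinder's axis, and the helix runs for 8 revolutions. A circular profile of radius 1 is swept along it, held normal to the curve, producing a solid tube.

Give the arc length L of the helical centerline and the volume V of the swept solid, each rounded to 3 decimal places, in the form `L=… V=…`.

L=2413.303 V=7581.616

2πR = 2π·48 = 301.592895
per-turn = √(301.592895² + 6.5²) = √(90958.2742 + 42.25) = √91000.5242 = 301.662931
L = 8 × 301.662931 = 2413.303451
V = π·1² × L = 3.141593 × 2413.303451 = 7581.616392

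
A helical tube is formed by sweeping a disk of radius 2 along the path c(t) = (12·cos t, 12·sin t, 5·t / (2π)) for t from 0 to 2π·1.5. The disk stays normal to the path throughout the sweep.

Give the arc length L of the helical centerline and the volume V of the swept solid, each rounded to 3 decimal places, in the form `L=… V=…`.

2πR = 2π·12 = 75.398224
per-turn = √(75.398224² + 5²) = √(5684.8921 + 25) = √5709.8921 = 75.563828
L = 1.5 × 75.563828 = 113.345742
V = π·2² × L = 12.566371 × 113.345742 = 1424.344606

L=113.346 V=1424.345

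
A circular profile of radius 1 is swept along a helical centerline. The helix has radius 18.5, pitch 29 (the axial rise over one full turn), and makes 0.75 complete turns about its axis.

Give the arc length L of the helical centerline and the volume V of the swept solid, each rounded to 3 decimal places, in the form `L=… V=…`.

2πR = 2π·18.5 = 116.238928
per-turn = √(116.238928² + 29²) = √(13511.4884 + 841) = √14352.4884 = 119.801872
L = 0.75 × 119.801872 = 89.851404
V = π·1² × L = 3.141593 × 89.851404 = 282.276510

L=89.851 V=282.277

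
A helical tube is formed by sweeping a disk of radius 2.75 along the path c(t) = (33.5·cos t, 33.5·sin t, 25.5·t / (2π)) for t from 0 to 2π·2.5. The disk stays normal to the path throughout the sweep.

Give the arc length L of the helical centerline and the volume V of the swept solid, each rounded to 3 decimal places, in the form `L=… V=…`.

L=530.064 V=12593.423

2πR = 2π·33.5 = 210.486708
per-turn = √(210.486708² + 25.5²) = √(44304.6542 + 650.25) = √44954.9042 = 212.025716
L = 2.5 × 212.025716 = 530.064289
V = π·2.75² × L = 23.758294 × 530.064289 = 12593.423463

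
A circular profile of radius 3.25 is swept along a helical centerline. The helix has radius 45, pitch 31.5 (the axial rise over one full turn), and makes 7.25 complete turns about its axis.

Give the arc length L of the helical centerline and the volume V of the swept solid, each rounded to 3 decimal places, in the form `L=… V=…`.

2πR = 2π·45 = 282.743339
per-turn = √(282.743339² + 31.5²) = √(79943.7956 + 992.25) = √80936.0456 = 284.492611
L = 7.25 × 284.492611 = 2062.571429
V = π·3.25² × L = 33.183072 × 2062.571429 = 68442.457063

L=2062.571 V=68442.457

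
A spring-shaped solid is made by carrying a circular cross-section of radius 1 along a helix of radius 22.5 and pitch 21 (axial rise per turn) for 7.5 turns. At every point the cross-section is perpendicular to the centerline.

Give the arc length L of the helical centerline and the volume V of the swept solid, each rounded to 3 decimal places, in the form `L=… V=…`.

2πR = 2π·22.5 = 141.371669
per-turn = √(141.371669² + 21²) = √(19985.9489 + 441) = √20426.9489 = 142.922877
L = 7.5 × 142.922877 = 1071.921581
V = π·1² × L = 3.141593 × 1071.921581 = 3367.540965

L=1071.922 V=3367.541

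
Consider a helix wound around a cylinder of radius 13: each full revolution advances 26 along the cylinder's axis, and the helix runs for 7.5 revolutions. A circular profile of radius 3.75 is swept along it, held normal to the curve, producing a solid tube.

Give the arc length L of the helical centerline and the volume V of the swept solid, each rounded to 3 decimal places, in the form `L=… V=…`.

2πR = 2π·13 = 81.681409
per-turn = √(81.681409² + 26²) = √(6671.8526 + 676) = √7347.8526 = 85.719616
L = 7.5 × 85.719616 = 642.897120
V = π·3.75² × L = 44.178647 × 642.897120 = 28402.324739

L=642.897 V=28402.325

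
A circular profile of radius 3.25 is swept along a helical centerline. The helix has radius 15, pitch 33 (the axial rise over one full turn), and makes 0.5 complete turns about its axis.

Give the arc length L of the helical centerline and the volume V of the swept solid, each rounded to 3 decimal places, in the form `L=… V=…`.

L=49.929 V=1656.800

2πR = 2π·15 = 94.247780
per-turn = √(94.247780² + 33²) = √(8882.6440 + 1089) = √9971.6440 = 99.858119
L = 0.5 × 99.858119 = 49.929060
V = π·3.25² × L = 33.183072 × 49.929060 = 1656.799599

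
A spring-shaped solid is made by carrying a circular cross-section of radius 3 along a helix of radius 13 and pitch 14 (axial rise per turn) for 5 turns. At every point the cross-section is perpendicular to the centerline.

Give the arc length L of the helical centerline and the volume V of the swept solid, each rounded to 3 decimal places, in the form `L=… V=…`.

2πR = 2π·13 = 81.681409
per-turn = √(81.681409² + 14²) = √(6671.8526 + 196) = √6867.8526 = 82.872508
L = 5 × 82.872508 = 414.362540
V = π·3² × L = 28.274334 × 414.362540 = 11715.824798

L=414.363 V=11715.825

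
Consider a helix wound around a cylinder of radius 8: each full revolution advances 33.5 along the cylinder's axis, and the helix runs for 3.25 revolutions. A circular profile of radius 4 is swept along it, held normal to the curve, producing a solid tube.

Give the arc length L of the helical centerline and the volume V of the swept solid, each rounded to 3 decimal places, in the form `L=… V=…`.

2πR = 2π·8 = 50.265482
per-turn = √(50.265482² + 33.5²) = √(2526.6187 + 1122.25) = √3648.8687 = 60.405867
L = 3.25 × 60.405867 = 196.319067
V = π·4² × L = 50.265482 × 196.319067 = 9868.072600

L=196.319 V=9868.073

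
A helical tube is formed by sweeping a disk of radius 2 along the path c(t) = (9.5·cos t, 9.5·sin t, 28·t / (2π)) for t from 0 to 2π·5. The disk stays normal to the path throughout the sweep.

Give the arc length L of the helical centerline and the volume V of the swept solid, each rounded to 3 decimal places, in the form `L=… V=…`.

2πR = 2π·9.5 = 59.690260
per-turn = √(59.690260² + 28²) = √(3562.9272 + 784) = √4346.9272 = 65.931231
L = 5 × 65.931231 = 329.656154
V = π·2² × L = 12.566371 × 329.656154 = 4142.581404

L=329.656 V=4142.581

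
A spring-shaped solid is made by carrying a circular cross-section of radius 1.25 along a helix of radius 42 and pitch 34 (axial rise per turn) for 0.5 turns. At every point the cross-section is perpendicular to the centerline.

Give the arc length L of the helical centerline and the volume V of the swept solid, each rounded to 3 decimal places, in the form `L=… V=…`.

L=133.038 V=653.046

2πR = 2π·42 = 263.893783
per-turn = √(263.893783² + 34²) = √(69639.9287 + 1156) = √70795.9287 = 266.075043
L = 0.5 × 266.075043 = 133.037522
V = π·1.25² × L = 4.908739 × 133.037522 = 653.046407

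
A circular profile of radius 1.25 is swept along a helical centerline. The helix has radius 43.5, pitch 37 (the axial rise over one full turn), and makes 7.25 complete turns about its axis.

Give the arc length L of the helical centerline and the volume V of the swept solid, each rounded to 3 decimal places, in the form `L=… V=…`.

L=1999.634 V=9815.681

2πR = 2π·43.5 = 273.318561
per-turn = √(273.318561² + 37²) = √(74703.0357 + 1369) = √76072.0357 = 275.811595
L = 7.25 × 275.811595 = 1999.634061
V = π·1.25² × L = 4.908739 × 1999.634061 = 9815.680743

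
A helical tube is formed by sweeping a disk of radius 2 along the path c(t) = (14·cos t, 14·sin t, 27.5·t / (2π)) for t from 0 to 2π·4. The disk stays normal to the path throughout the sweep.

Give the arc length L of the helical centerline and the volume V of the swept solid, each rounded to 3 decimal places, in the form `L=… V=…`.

2πR = 2π·14 = 87.964594
per-turn = √(87.964594² + 27.5²) = √(7737.7699 + 756.25) = √8494.0199 = 92.163007
L = 4 × 92.163007 = 368.652028
V = π·2² × L = 12.566371 × 368.652028 = 4632.618009

L=368.652 V=4632.618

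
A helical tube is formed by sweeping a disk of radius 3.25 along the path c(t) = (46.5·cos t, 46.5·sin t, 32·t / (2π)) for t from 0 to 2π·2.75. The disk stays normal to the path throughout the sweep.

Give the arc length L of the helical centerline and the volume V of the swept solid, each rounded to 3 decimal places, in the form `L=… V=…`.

2πR = 2π·46.5 = 292.168117
per-turn = √(292.168117² + 32²) = √(85362.2085 + 1024) = √86386.2085 = 293.915308
L = 2.75 × 293.915308 = 808.267098
V = π·3.25² × L = 33.183072 × 808.267098 = 26820.785630

L=808.267 V=26820.786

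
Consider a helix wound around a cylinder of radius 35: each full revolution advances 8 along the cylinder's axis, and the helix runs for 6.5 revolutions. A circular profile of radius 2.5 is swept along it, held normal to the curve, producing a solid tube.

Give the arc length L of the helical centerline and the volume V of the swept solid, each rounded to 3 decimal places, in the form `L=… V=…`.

L=1430.370 V=28085.253

2πR = 2π·35 = 219.911486
per-turn = √(219.911486² + 8²) = √(48361.0616 + 64) = √48425.0616 = 220.056951
L = 6.5 × 220.056951 = 1430.370180
V = π·2.5² × L = 19.634954 × 1430.370180 = 28085.252804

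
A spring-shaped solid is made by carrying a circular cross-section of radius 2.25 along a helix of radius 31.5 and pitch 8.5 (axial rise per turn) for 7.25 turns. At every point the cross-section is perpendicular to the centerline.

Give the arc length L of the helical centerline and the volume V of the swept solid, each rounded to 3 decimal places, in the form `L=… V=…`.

L=1436.245 V=22842.492

2πR = 2π·31.5 = 197.920337
per-turn = √(197.920337² + 8.5²) = √(39172.4599 + 72.25) = √39244.7099 = 198.102776
L = 7.25 × 198.102776 = 1436.245126
V = π·2.25² × L = 15.904313 × 1436.245126 = 22842.491757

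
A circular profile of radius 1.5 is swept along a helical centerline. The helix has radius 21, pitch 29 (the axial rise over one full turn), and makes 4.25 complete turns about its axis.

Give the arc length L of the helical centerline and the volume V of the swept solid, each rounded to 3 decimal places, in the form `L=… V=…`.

L=574.159 V=4058.490

2πR = 2π·21 = 131.946891
per-turn = √(131.946891² + 29²) = √(17409.9822 + 841) = √18250.9822 = 135.096196
L = 4.25 × 135.096196 = 574.158833
V = π·1.5² × L = 7.068583 × 574.158833 = 4058.489635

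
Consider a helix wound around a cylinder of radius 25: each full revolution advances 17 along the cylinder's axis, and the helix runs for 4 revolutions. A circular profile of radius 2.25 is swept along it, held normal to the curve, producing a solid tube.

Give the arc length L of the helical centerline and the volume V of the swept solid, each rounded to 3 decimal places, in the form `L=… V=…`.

2πR = 2π·25 = 157.079633
per-turn = √(157.079633² + 17²) = √(24674.0110 + 289) = √24963.0110 = 157.996870
L = 4 × 157.996870 = 631.987481
V = π·2.25² × L = 15.904313 × 631.987481 = 10051.326588

L=631.987 V=10051.327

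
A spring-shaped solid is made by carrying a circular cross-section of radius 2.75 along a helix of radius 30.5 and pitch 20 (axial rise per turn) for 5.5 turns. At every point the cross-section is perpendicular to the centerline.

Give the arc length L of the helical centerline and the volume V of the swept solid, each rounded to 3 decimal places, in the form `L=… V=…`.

2πR = 2π·30.5 = 191.637152
per-turn = √(191.637152² + 20²) = √(36724.7980 + 400) = √37124.7980 = 192.677964
L = 5.5 × 192.677964 = 1059.728804
V = π·2.75² × L = 23.758294 × 1059.728804 = 25177.348963

L=1059.729 V=25177.349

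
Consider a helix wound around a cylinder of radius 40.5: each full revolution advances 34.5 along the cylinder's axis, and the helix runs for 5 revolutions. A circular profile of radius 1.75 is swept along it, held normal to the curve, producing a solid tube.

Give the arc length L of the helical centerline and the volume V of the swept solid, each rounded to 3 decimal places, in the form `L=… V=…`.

2πR = 2π·40.5 = 254.469005
per-turn = √(254.469005² + 34.5²) = √(64754.4745 + 1190.25) = √65944.7245 = 256.797049
L = 5 × 256.797049 = 1283.985246
V = π·1.75² × L = 9.621128 × 1283.985246 = 12353.385762

L=1283.985 V=12353.386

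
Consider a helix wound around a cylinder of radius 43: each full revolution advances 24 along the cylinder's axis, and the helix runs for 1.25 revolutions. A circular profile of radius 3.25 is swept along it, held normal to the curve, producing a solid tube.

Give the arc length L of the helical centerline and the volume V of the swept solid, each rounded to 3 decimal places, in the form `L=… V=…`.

L=339.051 V=11250.756

2πR = 2π·43 = 270.176968
per-turn = √(270.176968² + 24²) = √(72995.5942 + 576) = √73571.5942 = 271.240842
L = 1.25 × 271.240842 = 339.051052
V = π·3.25² × L = 33.183072 × 339.051052 = 11250.755607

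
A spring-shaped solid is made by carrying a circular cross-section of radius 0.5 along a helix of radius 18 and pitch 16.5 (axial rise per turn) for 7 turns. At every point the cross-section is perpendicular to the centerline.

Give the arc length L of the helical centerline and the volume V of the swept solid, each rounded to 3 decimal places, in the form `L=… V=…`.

L=800.062 V=628.367

2πR = 2π·18 = 113.097336
per-turn = √(113.097336² + 16.5²) = √(12791.0073 + 272.25) = √13063.2573 = 114.294608
L = 7 × 114.294608 = 800.062253
V = π·0.5² × L = 0.785398 × 800.062253 = 628.367424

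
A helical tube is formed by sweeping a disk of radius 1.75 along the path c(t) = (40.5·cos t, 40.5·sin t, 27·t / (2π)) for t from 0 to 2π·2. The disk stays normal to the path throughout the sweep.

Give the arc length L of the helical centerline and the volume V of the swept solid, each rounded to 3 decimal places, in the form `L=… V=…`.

L=511.795 V=4924.043

2πR = 2π·40.5 = 254.469005
per-turn = √(254.469005² + 27²) = √(64754.4745 + 729) = √65483.4745 = 255.897391
L = 2 × 255.897391 = 511.794781
V = π·1.75² × L = 9.621128 × 511.794781 = 4924.042843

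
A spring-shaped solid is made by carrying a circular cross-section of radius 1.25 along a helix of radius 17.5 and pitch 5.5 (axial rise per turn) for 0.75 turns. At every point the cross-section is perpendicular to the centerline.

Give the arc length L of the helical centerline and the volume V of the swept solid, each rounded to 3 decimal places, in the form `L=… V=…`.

2πR = 2π·17.5 = 109.955743
per-turn = √(109.955743² + 5.5²) = √(12090.2654 + 30.25) = √12120.5154 = 110.093212
L = 0.75 × 110.093212 = 82.569909
V = π·1.25² × L = 4.908739 × 82.569909 = 405.314094

L=82.570 V=405.314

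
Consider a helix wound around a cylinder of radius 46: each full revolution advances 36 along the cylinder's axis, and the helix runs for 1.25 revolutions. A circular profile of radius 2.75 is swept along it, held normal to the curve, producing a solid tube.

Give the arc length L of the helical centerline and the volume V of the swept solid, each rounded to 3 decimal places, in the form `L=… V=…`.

2πR = 2π·46 = 289.026524
per-turn = √(289.026524² + 36²) = √(83536.3317 + 1296) = √84832.3317 = 291.259904
L = 1.25 × 291.259904 = 364.074880
V = π·2.75² × L = 23.758294 × 364.074880 = 8649.798197

L=364.075 V=8649.798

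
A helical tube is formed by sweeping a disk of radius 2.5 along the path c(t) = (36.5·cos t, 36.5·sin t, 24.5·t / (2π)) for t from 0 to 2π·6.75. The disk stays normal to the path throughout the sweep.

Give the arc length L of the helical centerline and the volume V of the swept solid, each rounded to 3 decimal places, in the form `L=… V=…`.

2πR = 2π·36.5 = 229.336264
per-turn = √(229.336264² + 24.5²) = √(52595.1219 + 600.25) = √53195.3719 = 230.641219
L = 6.75 × 230.641219 = 1556.828228
V = π·2.5² × L = 19.634954 × 1556.828228 = 30568.250766

L=1556.828 V=30568.251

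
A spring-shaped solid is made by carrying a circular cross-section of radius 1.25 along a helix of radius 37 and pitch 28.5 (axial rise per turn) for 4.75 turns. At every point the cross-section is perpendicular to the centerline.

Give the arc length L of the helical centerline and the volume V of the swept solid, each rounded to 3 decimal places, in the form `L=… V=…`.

L=1112.537 V=5461.152

2πR = 2π·37 = 232.477856
per-turn = √(232.477856² + 28.5²) = √(54045.9537 + 812.25) = √54858.2037 = 234.218282
L = 4.75 × 234.218282 = 1112.536840
V = π·1.25² × L = 4.908739 × 1112.536840 = 5461.152444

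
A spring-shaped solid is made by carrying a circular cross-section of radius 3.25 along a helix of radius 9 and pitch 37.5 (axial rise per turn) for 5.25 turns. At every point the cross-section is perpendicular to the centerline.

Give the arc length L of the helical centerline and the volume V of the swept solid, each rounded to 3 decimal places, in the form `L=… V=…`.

L=356.227 V=11820.712

2πR = 2π·9 = 56.548668
per-turn = √(56.548668² + 37.5²) = √(3197.7518 + 1406.25) = √4604.0018 = 67.852795
L = 5.25 × 67.852795 = 356.227175
V = π·3.25² × L = 33.183072 × 356.227175 = 11820.712146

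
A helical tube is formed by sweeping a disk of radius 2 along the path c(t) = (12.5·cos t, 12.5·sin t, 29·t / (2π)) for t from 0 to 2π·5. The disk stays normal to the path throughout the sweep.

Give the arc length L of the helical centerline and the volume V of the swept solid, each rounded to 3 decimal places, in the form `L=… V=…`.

L=418.614 V=5260.457

2πR = 2π·12.5 = 78.539816
per-turn = √(78.539816² + 29²) = √(6168.5028 + 841) = √7009.5028 = 83.722773
L = 5 × 83.722773 = 418.613866
V = π·2² × L = 12.566371 × 418.613866 = 5260.456984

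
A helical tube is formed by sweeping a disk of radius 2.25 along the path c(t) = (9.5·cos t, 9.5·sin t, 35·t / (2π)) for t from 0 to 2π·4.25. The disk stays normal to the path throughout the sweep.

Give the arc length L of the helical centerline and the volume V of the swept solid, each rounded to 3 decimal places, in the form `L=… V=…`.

2πR = 2π·9.5 = 59.690260
per-turn = √(59.690260² + 35²) = √(3562.9272 + 1225) = √4787.9272 = 69.194849
L = 4.25 × 69.194849 = 294.078110
V = π·2.25² × L = 15.904313 × 294.078110 = 4677.110253

L=294.078 V=4677.110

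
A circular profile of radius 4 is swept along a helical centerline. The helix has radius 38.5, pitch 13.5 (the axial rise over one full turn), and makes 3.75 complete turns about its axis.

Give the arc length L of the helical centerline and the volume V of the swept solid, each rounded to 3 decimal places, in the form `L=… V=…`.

L=908.546 V=45668.524

2πR = 2π·38.5 = 241.902634
per-turn = √(241.902634² + 13.5²) = √(58516.8845 + 182.25) = √58699.1345 = 242.279043
L = 3.75 × 242.279043 = 908.546410
V = π·4² × L = 50.265482 × 908.546410 = 45668.523625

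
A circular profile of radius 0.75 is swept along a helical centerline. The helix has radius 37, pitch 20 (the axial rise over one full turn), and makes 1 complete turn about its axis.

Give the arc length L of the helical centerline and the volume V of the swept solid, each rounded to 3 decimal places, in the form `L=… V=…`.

L=233.337 V=412.340

2πR = 2π·37 = 232.477856
per-turn = √(232.477856² + 20²) = √(54045.9537 + 400) = √54445.9537 = 233.336567
L = 1 × 233.336567 = 233.336567
V = π·0.75² × L = 1.767146 × 233.336567 = 412.339751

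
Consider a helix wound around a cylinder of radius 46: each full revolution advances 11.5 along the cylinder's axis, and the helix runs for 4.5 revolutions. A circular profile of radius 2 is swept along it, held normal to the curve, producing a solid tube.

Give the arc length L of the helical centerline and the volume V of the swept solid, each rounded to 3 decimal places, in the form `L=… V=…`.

L=1301.648 V=16356.997

2πR = 2π·46 = 289.026524
per-turn = √(289.026524² + 11.5²) = √(83536.3317 + 132.25) = √83668.5817 = 289.255219
L = 4.5 × 289.255219 = 1301.648485
V = π·2² × L = 12.566371 × 1301.648485 = 16356.997272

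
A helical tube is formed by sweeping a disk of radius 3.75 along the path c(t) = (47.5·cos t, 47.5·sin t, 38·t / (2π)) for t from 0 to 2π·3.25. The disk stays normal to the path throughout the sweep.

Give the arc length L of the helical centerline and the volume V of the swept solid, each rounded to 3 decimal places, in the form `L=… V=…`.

L=977.797 V=43197.765

2πR = 2π·47.5 = 298.451302
per-turn = √(298.451302² + 38²) = √(89073.1797 + 1444) = √90517.1797 = 300.860731
L = 3.25 × 300.860731 = 977.797377
V = π·3.75² × L = 44.178647 × 977.797377 = 43197.764861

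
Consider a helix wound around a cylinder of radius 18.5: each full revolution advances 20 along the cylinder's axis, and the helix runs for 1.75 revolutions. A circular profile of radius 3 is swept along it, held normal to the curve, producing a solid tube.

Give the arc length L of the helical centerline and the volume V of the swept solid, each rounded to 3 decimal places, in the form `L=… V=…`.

2πR = 2π·18.5 = 116.238928
per-turn = √(116.238928² + 20²) = √(13511.4884 + 400) = √13911.4884 = 117.946973
L = 1.75 × 117.946973 = 206.407203
V = π·3² × L = 28.274334 × 206.407203 = 5836.026163

L=206.407 V=5836.026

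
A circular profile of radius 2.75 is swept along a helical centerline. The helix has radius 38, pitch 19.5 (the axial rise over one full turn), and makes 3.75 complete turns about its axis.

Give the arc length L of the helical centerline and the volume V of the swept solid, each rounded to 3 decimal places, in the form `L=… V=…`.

2πR = 2π·38 = 238.761042
per-turn = √(238.761042² + 19.5²) = √(57006.8350 + 380.25) = √57387.0850 = 239.556016
L = 3.75 × 239.556016 = 898.335062
V = π·2.75² × L = 23.758294 × 898.335062 = 21342.908904

L=898.335 V=21342.909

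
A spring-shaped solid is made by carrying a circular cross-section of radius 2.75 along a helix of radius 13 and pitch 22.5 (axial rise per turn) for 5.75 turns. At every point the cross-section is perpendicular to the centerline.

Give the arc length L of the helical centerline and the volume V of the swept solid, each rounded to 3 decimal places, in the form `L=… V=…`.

2πR = 2π·13 = 81.681409
per-turn = √(81.681409² + 22.5²) = √(6671.8526 + 506.25) = √7178.1026 = 84.723684
L = 5.75 × 84.723684 = 487.161181
V = π·2.75² × L = 23.758294 × 487.161181 = 11574.118782

L=487.161 V=11574.119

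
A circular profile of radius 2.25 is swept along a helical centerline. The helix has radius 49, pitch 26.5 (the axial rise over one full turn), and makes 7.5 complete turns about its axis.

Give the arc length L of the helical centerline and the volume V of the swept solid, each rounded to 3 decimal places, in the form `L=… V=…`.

L=2317.608 V=36859.969

2πR = 2π·49 = 307.876080
per-turn = √(307.876080² + 26.5²) = √(94787.6807 + 702.25) = √95489.9307 = 309.014451
L = 7.5 × 309.014451 = 2317.608379
V = π·2.25² × L = 15.904313 × 2317.608379 = 36859.968634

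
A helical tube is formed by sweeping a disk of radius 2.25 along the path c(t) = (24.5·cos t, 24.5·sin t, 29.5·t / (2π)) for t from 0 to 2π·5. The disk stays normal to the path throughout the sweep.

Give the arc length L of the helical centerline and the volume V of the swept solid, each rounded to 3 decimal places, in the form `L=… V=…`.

2πR = 2π·24.5 = 153.938040
per-turn = √(153.938040² + 29.5²) = √(23696.9202 + 870.25) = √24567.1702 = 156.739179
L = 5 × 156.739179 = 783.695894
V = π·2.25² × L = 15.904313 × 783.695894 = 12464.144644

L=783.696 V=12464.145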